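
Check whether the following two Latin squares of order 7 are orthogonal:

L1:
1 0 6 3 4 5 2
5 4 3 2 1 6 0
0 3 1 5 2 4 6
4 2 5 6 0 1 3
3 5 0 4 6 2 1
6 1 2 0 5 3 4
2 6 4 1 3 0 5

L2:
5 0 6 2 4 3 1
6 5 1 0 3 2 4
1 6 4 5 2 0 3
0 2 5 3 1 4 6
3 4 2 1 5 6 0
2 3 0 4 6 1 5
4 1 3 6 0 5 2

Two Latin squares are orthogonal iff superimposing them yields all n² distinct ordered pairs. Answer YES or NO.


Form the n² = 49 superimposed pairs (L1[i][j], L2[i][j]), row by row (rows and columns indexed from 0):
row 0: (1,5) (0,0) (6,6) (3,2) (4,4) (5,3) (2,1)
row 1: (5,6) (4,5) (3,1) (2,0) (1,3) (6,2) (0,4)
row 2: (0,1) (3,6) (1,4) (5,5) (2,2) (4,0) (6,3)
row 3: (4,0) (2,2) (5,5) (6,3) (0,1) (1,4) (3,6)
row 4: (3,3) (5,4) (0,2) (4,1) (6,5) (2,6) (1,0)
row 5: (6,2) (1,3) (2,0) (0,4) (5,6) (3,1) (4,5)
row 6: (2,4) (6,1) (4,3) (1,6) (3,0) (0,5) (5,2)
Orthogonality requires all 49 pairs distinct.
But the pair (4,0) repeats: cell (2,5) has L1 = 4, L2 = 0, and cell (3,0) has L1 = 4, L2 = 0.
A repeated pair means some other pair never occurs (only 35 distinct pairs out of 49), so the squares are not orthogonal.
Conclusion: NO.

NO


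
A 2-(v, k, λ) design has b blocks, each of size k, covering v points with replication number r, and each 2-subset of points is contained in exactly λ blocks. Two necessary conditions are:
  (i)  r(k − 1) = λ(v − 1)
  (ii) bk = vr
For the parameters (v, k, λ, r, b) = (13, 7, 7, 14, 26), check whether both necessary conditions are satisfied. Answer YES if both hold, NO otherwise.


Condition (i): r(k − 1) = 14·6 = 84; λ(v − 1) = 7·12 = 84. Match? YES.
Condition (ii): bk = 26·7 = 182; vr = 13·14 = 182. Match? YES.
Both conditions hold? YES.

YES


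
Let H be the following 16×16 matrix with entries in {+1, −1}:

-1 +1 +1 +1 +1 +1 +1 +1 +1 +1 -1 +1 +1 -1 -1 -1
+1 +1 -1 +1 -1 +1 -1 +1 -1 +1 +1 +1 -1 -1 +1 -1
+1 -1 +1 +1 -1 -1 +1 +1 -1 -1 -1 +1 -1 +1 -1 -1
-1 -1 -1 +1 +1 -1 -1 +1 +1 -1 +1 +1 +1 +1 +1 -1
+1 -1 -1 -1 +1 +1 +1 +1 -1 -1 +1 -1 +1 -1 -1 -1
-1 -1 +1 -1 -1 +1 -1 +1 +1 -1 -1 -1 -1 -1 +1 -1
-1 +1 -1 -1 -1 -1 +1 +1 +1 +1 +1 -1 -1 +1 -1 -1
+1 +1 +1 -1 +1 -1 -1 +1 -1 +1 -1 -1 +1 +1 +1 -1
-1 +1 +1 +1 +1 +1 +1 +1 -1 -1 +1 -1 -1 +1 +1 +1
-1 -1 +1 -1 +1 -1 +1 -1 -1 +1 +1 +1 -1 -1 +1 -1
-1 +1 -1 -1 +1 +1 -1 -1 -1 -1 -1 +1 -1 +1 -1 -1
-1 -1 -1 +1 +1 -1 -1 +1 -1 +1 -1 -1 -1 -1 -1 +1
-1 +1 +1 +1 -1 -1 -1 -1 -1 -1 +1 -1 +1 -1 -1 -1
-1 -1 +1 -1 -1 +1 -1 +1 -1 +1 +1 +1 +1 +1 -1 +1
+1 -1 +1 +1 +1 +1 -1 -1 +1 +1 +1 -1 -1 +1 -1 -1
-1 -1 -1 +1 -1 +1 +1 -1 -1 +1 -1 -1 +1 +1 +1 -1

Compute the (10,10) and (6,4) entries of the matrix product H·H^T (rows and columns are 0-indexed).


Row 4 of H: [1, -1, -1, -1, 1, 1, 1, 1, -1, -1, 1, -1, 1, -1, -1, -1].
Row 6 of H: [-1, 1, -1, -1, -1, -1, 1, 1, 1, 1, 1, -1, -1, 1, -1, -1].
Row 10 of H: [-1, 1, -1, -1, 1, 1, -1, -1, -1, -1, -1, 1, -1, 1, -1, -1].
(H·H^T)[10][10] = Σ_j H[10][j]·H[10][j] = (-1)² + (1)² + (-1)² + (-1)² + (1)² + (1)² + (-1)² + (-1)² + (-1)² + (-1)² + (-1)² + (1)² + (-1)² + (1)² + (-1)² + (-1)² = 1 + 1 + 1 + 1 + 1 + 1 + 1 + 1 + 1 + 1 + 1 + 1 + 1 + 1 + 1 + 1 = 16.
(H·H^T)[6][4] = Σ_j H[6][j]·H[4][j] = (-1)·(1) + (1)·(-1) + (-1)·(-1) + (-1)·(-1) + (-1)·(1) + (-1)·(1) + (1)·(1) + (1)·(1) + (1)·(-1) + (1)·(-1) + (1)·(1) + (-1)·(-1) + (-1)·(1) + (1)·(-1) + (-1)·(-1) + (-1)·(-1) = -1 + -1 + 1 + 1 + -1 + -1 + 1 + 1 + -1 + -1 + 1 + 1 + -1 + -1 + 1 + 1 = 0.
So rows 6 and 4 are orthogonal; the diagonal entry equals n = 16.

(10,10) entry = 16; (6,4) entry = 0.


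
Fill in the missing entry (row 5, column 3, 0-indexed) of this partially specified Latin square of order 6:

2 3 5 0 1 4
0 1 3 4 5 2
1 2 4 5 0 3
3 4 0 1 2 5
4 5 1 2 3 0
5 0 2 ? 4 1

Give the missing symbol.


Row 5 contains symbols [0, 1, 2, 4, 5] — missing [3].
Column 3 contains symbols [0, 1, 2, 4, 5] — missing [3].
The missing symbol must appear in both missing sets; intersection = [3].
Therefore the hidden value is 3.

Missing value = 3.


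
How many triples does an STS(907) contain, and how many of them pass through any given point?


An STS(v) is a 2-(v, 3, 1) BIBD: block size k = 3, λ = 1.
Replication: r(k − 1) = λ(v − 1) ⇒ r·2 = 907 − 1 = 906 ⇒ r = 453.
Block count: b = v(v − 1)/6 = 907·906/6 = 821742/6 = 136957.

r = 453, b = 136957.


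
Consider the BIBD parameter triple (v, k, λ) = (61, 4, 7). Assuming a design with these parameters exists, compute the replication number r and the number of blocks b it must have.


Any 2-(v, k, λ) BIBD satisfies two necessary conditions:
  (i)  Each point sits in r blocks, and counting incidences through any fixed point gives r(k − 1) = λ(v − 1), so r = λ(v − 1)/(k − 1).
  (ii) Total incidences bk = vr, so b = vr/k.
Step 1: r = λ(v − 1)/(k − 1) = 7·(61 − 1)/(4 − 1) = 7·60/3 = 420/3 = 140.
Step 2: b = vr/k = 61·140/4 = 8540/4 = 2135.
Check integrality: r = 140 ∈ Z ✓, b = 2135 ∈ Z ✓.
(These identities are necessary conditions: they determine r and b for any design with these parameters, but do not by themselves prove that one exists.)

r = 140, b = 2135.


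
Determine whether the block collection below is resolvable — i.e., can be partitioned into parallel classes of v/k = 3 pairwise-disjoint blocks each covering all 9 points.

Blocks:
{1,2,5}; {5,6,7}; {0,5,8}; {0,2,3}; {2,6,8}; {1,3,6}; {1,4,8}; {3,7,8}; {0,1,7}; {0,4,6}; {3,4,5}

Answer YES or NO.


v = 9, block size k = 3, number of blocks = 11.
For resolvability, blocks must partition into parallel classes of size v/k = 3.
Total blocks must therefore be a multiple of 3: 11 = 3·3 + 2 ⇒ not divisible ✗.
Resolvable? NO.

NO


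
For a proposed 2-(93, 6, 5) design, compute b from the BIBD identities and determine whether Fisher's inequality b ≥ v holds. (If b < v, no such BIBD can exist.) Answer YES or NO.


r = λ(v − 1)/(k − 1) = 5·92/5 = 92.
b = vr/k = 93·92/6 = 1426.
Fisher's inequality: b ≥ v ⇔ 1426 ≥ 93? YES.

YES


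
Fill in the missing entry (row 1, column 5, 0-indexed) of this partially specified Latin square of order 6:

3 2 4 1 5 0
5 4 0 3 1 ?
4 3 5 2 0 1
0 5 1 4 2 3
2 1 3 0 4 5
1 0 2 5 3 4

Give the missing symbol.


Row 1 contains symbols [0, 1, 3, 4, 5] — missing [2].
Column 5 contains symbols [0, 1, 3, 4, 5] — missing [2].
The missing symbol must appear in both missing sets; intersection = [2].
Therefore the hidden value is 2.

Missing value = 2.


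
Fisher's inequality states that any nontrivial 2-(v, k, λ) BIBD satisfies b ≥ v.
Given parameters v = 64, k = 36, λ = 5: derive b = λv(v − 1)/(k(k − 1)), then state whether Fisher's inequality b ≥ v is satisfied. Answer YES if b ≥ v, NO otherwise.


b = λv(v − 1)/(k(k − 1)) = 5·64·63/(36·35) = 20160/1260 = 16.
Compare with v = 64: b < v, so Fisher's inequality fails.

NO


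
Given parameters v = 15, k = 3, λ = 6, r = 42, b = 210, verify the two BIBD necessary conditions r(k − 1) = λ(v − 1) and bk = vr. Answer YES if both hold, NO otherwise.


Condition (i): r(k − 1) = 42·2 = 84; λ(v − 1) = 6·14 = 84. Match? YES.
Condition (ii): bk = 210·3 = 630; vr = 15·42 = 630. Match? YES.
Both conditions hold? YES.

YES


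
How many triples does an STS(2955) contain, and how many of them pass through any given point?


An STS(v) is a 2-(v, 3, 1) BIBD: block size k = 3, λ = 1.
Replication: r(k − 1) = λ(v − 1) ⇒ r·2 = 2955 − 1 = 2954 ⇒ r = 1477.
Block count: bk = vr ⇒ b·3 = 2955·1477 = 4364535 ⇒ b = 1454845.

r = 1477, b = 1454845.


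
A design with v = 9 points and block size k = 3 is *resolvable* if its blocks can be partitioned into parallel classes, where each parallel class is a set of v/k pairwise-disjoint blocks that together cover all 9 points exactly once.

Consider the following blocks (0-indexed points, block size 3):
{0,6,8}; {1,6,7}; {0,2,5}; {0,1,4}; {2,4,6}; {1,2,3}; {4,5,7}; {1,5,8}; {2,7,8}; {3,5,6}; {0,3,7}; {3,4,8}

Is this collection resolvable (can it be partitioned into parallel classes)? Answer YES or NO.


v = 9, block size k = 3, number of blocks = 12.
For resolvability, blocks must partition into parallel classes of size v/k = 3.
Total blocks must therefore be a multiple of 3: 12 = 3·4 + 0 ⇒ divisible ✓.
Greedy packing gives 4 candidate class(es). Each should be a full parallel class (size 3, covers all 9 points).
  Class 1 (3 blocks): {0,6,8}; {1,2,3}; {4,5,7}. Points covered: [0, 1, 2, 3, 4, 5, 6, 7, 8].
  Class 2 (3 blocks): {1,6,7}; {0,2,5}; {3,4,8}. Points covered: [0, 1, 2, 3, 4, 5, 6, 7, 8].
  Class 3 (3 blocks): {0,1,4}; {2,7,8}; {3,5,6}. Points covered: [0, 1, 2, 3, 4, 5, 6, 7, 8].
  Class 4 (3 blocks): {2,4,6}; {1,5,8}; {0,3,7}. Points covered: [0, 1, 2, 3, 4, 5, 6, 7, 8].
All classes full (size 3)? YES. All classes cover every point? YES.
Resolvable? YES.

YES


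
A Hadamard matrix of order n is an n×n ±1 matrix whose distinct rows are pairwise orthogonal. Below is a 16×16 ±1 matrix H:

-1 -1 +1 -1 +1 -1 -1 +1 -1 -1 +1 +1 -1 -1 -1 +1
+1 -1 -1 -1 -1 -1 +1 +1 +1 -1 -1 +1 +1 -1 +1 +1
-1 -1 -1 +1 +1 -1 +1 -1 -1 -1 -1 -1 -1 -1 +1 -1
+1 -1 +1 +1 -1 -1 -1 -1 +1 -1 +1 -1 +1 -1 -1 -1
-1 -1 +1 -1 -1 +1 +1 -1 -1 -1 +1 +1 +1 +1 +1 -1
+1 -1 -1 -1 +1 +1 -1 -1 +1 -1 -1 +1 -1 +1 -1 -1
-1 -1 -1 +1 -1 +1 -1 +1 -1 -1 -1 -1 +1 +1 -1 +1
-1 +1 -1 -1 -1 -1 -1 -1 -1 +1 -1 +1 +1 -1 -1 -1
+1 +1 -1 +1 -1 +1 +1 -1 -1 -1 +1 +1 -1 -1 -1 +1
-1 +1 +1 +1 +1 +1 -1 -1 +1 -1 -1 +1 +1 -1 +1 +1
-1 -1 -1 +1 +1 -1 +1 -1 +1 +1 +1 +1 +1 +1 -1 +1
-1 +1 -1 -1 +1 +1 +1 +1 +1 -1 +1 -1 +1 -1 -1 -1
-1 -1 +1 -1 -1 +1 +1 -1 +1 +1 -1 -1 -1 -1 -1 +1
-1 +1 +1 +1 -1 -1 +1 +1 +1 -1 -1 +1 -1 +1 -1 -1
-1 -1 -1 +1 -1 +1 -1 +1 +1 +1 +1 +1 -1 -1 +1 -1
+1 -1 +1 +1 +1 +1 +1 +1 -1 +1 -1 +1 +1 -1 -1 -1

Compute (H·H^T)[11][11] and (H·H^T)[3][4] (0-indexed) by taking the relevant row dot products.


Row 3 of H: [1, -1, 1, 1, -1, -1, -1, -1, 1, -1, 1, -1, 1, -1, -1, -1].
Row 4 of H: [-1, -1, 1, -1, -1, 1, 1, -1, -1, -1, 1, 1, 1, 1, 1, -1].
Row 11 of H: [-1, 1, -1, -1, 1, 1, 1, 1, 1, -1, 1, -1, 1, -1, -1, -1].
(H·H^T)[11][11] = Σ_j H[11][j]·H[11][j] = (-1)² + (1)² + (-1)² + (-1)² + (1)² + (1)² + (1)² + (1)² + (1)² + (-1)² + (1)² + (-1)² + (1)² + (-1)² + (-1)² + (-1)² = 1 + 1 + 1 + 1 + 1 + 1 + 1 + 1 + 1 + 1 + 1 + 1 + 1 + 1 + 1 + 1 = 16.
(H·H^T)[3][4] = Σ_j H[3][j]·H[4][j] = (1)·(-1) + (-1)·(-1) + (1)·(1) + (1)·(-1) + (-1)·(-1) + (-1)·(1) + (-1)·(1) + (-1)·(-1) + (1)·(-1) + (-1)·(-1) + (1)·(1) + (-1)·(1) + (1)·(1) + (-1)·(1) + (-1)·(1) + (-1)·(-1) = -1 + 1 + 1 + -1 + 1 + -1 + -1 + 1 + -1 + 1 + 1 + -1 + 1 + -1 + -1 + 1 = 0.
So rows 3 and 4 are orthogonal; the diagonal entry equals n = 16.

(11,11) entry = 16; (3,4) entry = 0.


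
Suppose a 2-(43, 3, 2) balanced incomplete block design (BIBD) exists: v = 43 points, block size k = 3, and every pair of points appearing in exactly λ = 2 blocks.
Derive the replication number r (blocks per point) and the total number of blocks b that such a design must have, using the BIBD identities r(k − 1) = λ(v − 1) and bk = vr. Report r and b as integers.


Any 2-(v, k, λ) BIBD satisfies two necessary conditions:
  (i)  Each point sits in r blocks, and counting incidences through any fixed point gives r(k − 1) = λ(v − 1), so r = λ(v − 1)/(k − 1).
  (ii) Total incidences bk = vr, so b = vr/k.
Step 1: r = λ(v − 1)/(k − 1) = 2·(43 − 1)/(3 − 1) = 2·42/2 = 84/2 = 42.
Step 2: b = vr/k = 43·42/3 = 1806/3 = 602.
Check integrality: r = 42 ∈ Z ✓, b = 602 ∈ Z ✓.
(These identities are necessary conditions: they determine r and b for any design with these parameters, but do not by themselves prove that one exists.)

r = 42, b = 602.


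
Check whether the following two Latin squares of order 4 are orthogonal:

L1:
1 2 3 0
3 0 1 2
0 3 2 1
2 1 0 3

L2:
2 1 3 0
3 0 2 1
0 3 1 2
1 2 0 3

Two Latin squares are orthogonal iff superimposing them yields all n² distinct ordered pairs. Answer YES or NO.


Form the n² = 16 superimposed pairs (L1[i][j], L2[i][j]), row by row (rows and columns indexed from 0):
row 0: (1,2) (2,1) (3,3) (0,0)
row 1: (3,3) (0,0) (1,2) (2,1)
row 2: (0,0) (3,3) (2,1) (1,2)
row 3: (2,1) (1,2) (0,0) (3,3)
Orthogonality requires all 16 pairs distinct.
But the pair (3,3) repeats: cell (0,2) has L1 = 3, L2 = 3, and cell (1,0) has L1 = 3, L2 = 3.
A repeated pair means some other pair never occurs (only 4 distinct pairs out of 16), so the squares are not orthogonal.
Conclusion: NO.

NO


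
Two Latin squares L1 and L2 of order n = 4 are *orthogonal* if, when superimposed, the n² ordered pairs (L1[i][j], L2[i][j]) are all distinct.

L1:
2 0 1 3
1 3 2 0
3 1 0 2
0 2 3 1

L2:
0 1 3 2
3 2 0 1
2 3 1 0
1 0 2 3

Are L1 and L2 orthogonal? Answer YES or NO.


Form the n² = 16 superimposed pairs (L1[i][j], L2[i][j]), row by row (rows and columns indexed from 0):
row 0: (2,0) (0,1) (1,3) (3,2)
row 1: (1,3) (3,2) (2,0) (0,1)
row 2: (3,2) (1,3) (0,1) (2,0)
row 3: (0,1) (2,0) (3,2) (1,3)
Orthogonality requires all 16 pairs distinct.
But the pair (1,3) repeats: cell (0,2) has L1 = 1, L2 = 3, and cell (1,0) has L1 = 1, L2 = 3.
A repeated pair means some other pair never occurs (only 4 distinct pairs out of 16), so the squares are not orthogonal.
Conclusion: NO.

NO


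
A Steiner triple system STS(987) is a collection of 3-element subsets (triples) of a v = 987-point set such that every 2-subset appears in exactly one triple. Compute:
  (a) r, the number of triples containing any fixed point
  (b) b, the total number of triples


An STS(v) is a 2-(v, 3, 1) BIBD: block size k = 3, λ = 1.
Replication: r(k − 1) = λ(v − 1) ⇒ r·2 = 987 − 1 = 986 ⇒ r = 493.
Block count: bk = vr ⇒ b·3 = 987·493 = 486591 ⇒ b = 162197.

r = 493, b = 162197.


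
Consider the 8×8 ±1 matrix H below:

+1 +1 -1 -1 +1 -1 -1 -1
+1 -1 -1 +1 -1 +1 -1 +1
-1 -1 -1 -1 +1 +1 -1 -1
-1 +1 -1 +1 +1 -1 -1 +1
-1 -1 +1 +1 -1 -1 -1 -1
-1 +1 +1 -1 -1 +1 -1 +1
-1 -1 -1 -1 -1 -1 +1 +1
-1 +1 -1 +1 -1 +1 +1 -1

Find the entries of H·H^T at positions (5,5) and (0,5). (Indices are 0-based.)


Row 0 of H: [1, 1, -1, -1, 1, -1, -1, -1].
Row 5 of H: [-1, 1, 1, -1, -1, 1, -1, 1].
(H·H^T)[5][5] = Σ_j H[5][j]·H[5][j] = (-1)² + (1)² + (1)² + (-1)² + (-1)² + (1)² + (-1)² + (1)² = 1 + 1 + 1 + 1 + 1 + 1 + 1 + 1 = 8.
(H·H^T)[0][5] = Σ_j H[0][j]·H[5][j] = (1)·(-1) + (1)·(1) + (-1)·(1) + (-1)·(-1) + (1)·(-1) + (-1)·(1) + (-1)·(-1) + (-1)·(1) = -1 + 1 + -1 + 1 + -1 + -1 + 1 + -1 = -2.
Rows 0 and 5 are not orthogonal (dot product = -2 ≠ 0), so H is not a Hadamard matrix.

(5,5) entry = 8; (0,5) entry = -2.


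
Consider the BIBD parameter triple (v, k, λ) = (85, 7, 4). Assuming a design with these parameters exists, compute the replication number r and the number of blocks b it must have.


Any 2-(v, k, λ) BIBD satisfies two necessary conditions:
  (i)  Each point sits in r blocks, and counting incidences through any fixed point gives r(k − 1) = λ(v − 1), so r = λ(v − 1)/(k − 1).
  (ii) Total incidences bk = vr, so b = vr/k.
Step 1: r = λ(v − 1)/(k − 1) = 4·(85 − 1)/(7 − 1) = 4·84/6 = 336/6 = 56.
Step 2: b = vr/k = 85·56/7 = 4760/7 = 680.
Check integrality: r = 56 ∈ Z ✓, b = 680 ∈ Z ✓.
(These identities are necessary conditions: they determine r and b for any design with these parameters, but do not by themselves prove that one exists.)

r = 56, b = 680.


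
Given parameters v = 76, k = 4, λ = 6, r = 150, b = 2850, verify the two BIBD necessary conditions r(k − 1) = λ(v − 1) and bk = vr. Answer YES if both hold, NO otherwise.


Condition (i): r(k − 1) = 150·3 = 450; λ(v − 1) = 6·75 = 450. Match? YES.
Condition (ii): bk = 2850·4 = 11400; vr = 76·150 = 11400. Match? YES.
Both conditions hold? YES.

YES


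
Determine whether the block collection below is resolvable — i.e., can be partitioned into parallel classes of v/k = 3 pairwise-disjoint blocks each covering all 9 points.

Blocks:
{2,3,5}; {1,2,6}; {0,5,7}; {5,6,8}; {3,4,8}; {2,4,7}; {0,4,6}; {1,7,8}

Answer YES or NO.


v = 9, block size k = 3, number of blocks = 8.
For resolvability, blocks must partition into parallel classes of size v/k = 3.
Total blocks must therefore be a multiple of 3: 8 = 3·2 + 2 ⇒ not divisible ✗.
Resolvable? NO.

NO


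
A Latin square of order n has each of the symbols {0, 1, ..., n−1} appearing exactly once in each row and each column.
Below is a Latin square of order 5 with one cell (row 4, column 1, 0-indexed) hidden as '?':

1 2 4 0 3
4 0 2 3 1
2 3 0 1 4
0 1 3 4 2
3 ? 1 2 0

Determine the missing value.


Row 4 contains symbols [0, 1, 2, 3] — missing [4].
Column 1 contains symbols [0, 1, 2, 3] — missing [4].
The missing symbol must appear in both missing sets; intersection = [4].
Therefore the hidden value is 4.

Missing value = 4.


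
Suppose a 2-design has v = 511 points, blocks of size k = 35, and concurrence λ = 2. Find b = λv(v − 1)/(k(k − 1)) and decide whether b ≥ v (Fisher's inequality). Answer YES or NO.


r = λ(v − 1)/(k − 1) = 2·510/34 = 30.
b = vr/k = 511·30/35 = 438.
Fisher's inequality: b ≥ v ⇔ 438 ≥ 511? NO.

NO


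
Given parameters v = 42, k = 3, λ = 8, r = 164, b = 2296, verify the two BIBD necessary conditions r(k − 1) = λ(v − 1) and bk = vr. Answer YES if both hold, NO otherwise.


Condition (i): r(k − 1) = 164·2 = 328; λ(v − 1) = 8·41 = 328. Match? YES.
Condition (ii): bk = 2296·3 = 6888; vr = 42·164 = 6888. Match? YES.
Both conditions hold? YES.

YES


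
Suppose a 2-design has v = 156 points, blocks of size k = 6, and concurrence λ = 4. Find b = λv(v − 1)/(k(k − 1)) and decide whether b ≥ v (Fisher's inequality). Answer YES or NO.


r = λ(v − 1)/(k − 1) = 4·155/5 = 124.
b = vr/k = 156·124/6 = 3224.
Fisher's inequality: b ≥ v ⇔ 3224 ≥ 156? YES.

YES


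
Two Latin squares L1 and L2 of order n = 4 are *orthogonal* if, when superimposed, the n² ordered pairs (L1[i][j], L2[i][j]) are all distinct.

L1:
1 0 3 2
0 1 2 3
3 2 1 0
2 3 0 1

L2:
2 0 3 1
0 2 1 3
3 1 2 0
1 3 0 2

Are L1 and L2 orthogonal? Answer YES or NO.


Form the n² = 16 superimposed pairs (L1[i][j], L2[i][j]), row by row (rows and columns indexed from 0):
row 0: (1,2) (0,0) (3,3) (2,1)
row 1: (0,0) (1,2) (2,1) (3,3)
row 2: (3,3) (2,1) (1,2) (0,0)
row 3: (2,1) (3,3) (0,0) (1,2)
Orthogonality requires all 16 pairs distinct.
But the pair (0,0) repeats: cell (0,1) has L1 = 0, L2 = 0, and cell (1,0) has L1 = 0, L2 = 0.
A repeated pair means some other pair never occurs (only 4 distinct pairs out of 16), so the squares are not orthogonal.
Conclusion: NO.

NO


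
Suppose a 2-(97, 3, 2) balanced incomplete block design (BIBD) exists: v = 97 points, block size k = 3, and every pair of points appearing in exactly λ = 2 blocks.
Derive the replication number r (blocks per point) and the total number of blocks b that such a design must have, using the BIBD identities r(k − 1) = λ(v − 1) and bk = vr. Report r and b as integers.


Any 2-(v, k, λ) BIBD satisfies two necessary conditions:
  (i)  Each point sits in r blocks, and counting incidences through any fixed point gives r(k − 1) = λ(v − 1), so r = λ(v − 1)/(k − 1).
  (ii) Total incidences bk = vr, so b = vr/k.
Step 1: r = λ(v − 1)/(k − 1) = 2·(97 − 1)/(3 − 1) = 2·96/2 = 192/2 = 96.
Step 2: b = vr/k = 97·96/3 = 9312/3 = 3104.
Check integrality: r = 96 ∈ Z ✓, b = 3104 ∈ Z ✓.
(These identities are necessary conditions: they determine r and b for any design with these parameters, but do not by themselves prove that one exists.)

r = 96, b = 3104.


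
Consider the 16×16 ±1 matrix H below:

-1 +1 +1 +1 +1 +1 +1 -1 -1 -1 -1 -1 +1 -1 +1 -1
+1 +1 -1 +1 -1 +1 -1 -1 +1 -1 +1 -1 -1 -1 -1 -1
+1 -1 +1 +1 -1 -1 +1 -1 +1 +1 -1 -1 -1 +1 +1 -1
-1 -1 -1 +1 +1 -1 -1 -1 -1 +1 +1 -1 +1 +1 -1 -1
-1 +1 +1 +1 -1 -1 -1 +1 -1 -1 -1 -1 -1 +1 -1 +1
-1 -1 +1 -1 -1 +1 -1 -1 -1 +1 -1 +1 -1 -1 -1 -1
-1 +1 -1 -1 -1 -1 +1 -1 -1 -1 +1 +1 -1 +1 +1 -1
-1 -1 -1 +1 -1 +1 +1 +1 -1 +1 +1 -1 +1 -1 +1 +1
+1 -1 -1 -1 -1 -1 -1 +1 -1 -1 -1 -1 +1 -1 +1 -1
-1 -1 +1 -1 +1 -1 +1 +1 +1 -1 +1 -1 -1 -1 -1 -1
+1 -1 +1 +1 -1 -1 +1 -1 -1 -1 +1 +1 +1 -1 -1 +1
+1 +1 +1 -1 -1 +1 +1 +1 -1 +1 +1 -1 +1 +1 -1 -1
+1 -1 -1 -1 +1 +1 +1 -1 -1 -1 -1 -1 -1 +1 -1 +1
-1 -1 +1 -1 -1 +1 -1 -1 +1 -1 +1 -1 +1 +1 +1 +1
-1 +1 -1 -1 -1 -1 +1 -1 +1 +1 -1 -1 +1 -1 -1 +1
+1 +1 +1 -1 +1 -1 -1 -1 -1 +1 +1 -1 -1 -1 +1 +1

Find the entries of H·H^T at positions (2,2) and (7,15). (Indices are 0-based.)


Row 2 of H: [1, -1, 1, 1, -1, -1, 1, -1, 1, 1, -1, -1, -1, 1, 1, -1].
Row 7 of H: [-1, -1, -1, 1, -1, 1, 1, 1, -1, 1, 1, -1, 1, -1, 1, 1].
Row 15 of H: [1, 1, 1, -1, 1, -1, -1, -1, -1, 1, 1, -1, -1, -1, 1, 1].
(H·H^T)[2][2] = Σ_j H[2][j]·H[2][j] = (1)² + (-1)² + (1)² + (1)² + (-1)² + (-1)² + (1)² + (-1)² + (1)² + (1)² + (-1)² + (-1)² + (-1)² + (1)² + (1)² + (-1)² = 1 + 1 + 1 + 1 + 1 + 1 + 1 + 1 + 1 + 1 + 1 + 1 + 1 + 1 + 1 + 1 = 16.
(H·H^T)[7][15] = Σ_j H[7][j]·H[15][j] = (-1)·(1) + (-1)·(1) + (-1)·(1) + (1)·(-1) + (-1)·(1) + (1)·(-1) + (1)·(-1) + (1)·(-1) + (-1)·(-1) + (1)·(1) + (1)·(1) + (-1)·(-1) + (1)·(-1) + (-1)·(-1) + (1)·(1) + (1)·(1) = -1 + -1 + -1 + -1 + -1 + -1 + -1 + -1 + 1 + 1 + 1 + 1 + -1 + 1 + 1 + 1 = -2.
Rows 7 and 15 are not orthogonal (dot product = -2 ≠ 0), so H is not a Hadamard matrix.

(2,2) entry = 16; (7,15) entry = -2.


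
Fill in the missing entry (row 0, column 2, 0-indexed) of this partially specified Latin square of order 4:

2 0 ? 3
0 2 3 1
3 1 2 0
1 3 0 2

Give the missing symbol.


Row 0 contains symbols [0, 2, 3] — missing [1].
Column 2 contains symbols [0, 2, 3] — missing [1].
The missing symbol must appear in both missing sets; intersection = [1].
Therefore the hidden value is 1.

Missing value = 1.


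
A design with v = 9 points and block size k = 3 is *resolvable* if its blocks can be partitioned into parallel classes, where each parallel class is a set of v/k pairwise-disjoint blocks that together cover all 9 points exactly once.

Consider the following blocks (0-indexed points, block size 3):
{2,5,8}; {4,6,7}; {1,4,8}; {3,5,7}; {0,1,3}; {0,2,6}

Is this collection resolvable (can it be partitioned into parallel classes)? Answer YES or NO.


v = 9, block size k = 3, number of blocks = 6.
For resolvability, blocks must partition into parallel classes of size v/k = 3.
Total blocks must therefore be a multiple of 3: 6 = 3·2 + 0 ⇒ divisible ✓.
Greedy packing gives 2 candidate class(es). Each should be a full parallel class (size 3, covers all 9 points).
  Class 1 (3 blocks): {2,5,8}; {4,6,7}; {0,1,3}. Points covered: [0, 1, 2, 3, 4, 5, 6, 7, 8].
  Class 2 (3 blocks): {1,4,8}; {3,5,7}; {0,2,6}. Points covered: [0, 1, 2, 3, 4, 5, 6, 7, 8].
All classes full (size 3)? YES. All classes cover every point? YES.
Resolvable? YES.

YES


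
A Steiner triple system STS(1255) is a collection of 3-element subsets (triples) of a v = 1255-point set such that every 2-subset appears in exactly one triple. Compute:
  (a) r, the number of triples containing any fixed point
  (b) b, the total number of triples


An STS(v) is a 2-(v, 3, 1) BIBD: block size k = 3, λ = 1.
Replication: r(k − 1) = λ(v − 1) ⇒ r·2 = 1255 − 1 = 1254 ⇒ r = 627.
Block count: b = v(v − 1)/6 = 1255·1254/6 = 1573770/6 = 262295.

r = 627, b = 262295.


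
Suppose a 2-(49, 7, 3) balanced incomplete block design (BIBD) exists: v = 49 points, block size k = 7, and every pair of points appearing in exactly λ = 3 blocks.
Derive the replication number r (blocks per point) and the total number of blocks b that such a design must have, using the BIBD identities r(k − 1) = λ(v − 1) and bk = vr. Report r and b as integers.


Any 2-(v, k, λ) BIBD satisfies two necessary conditions:
  (i)  Each point sits in r blocks, and counting incidences through any fixed point gives r(k − 1) = λ(v − 1), so r = λ(v − 1)/(k − 1).
  (ii) Total incidences bk = vr, so b = vr/k.
Step 1: r = λ(v − 1)/(k − 1) = 3·(49 − 1)/(7 − 1) = 3·48/6 = 144/6 = 24.
Step 2: b = vr/k = 49·24/7 = 1176/7 = 168.
Check integrality: r = 24 ∈ Z ✓, b = 168 ∈ Z ✓.
(These identities are necessary conditions: they determine r and b for any design with these parameters, but do not by themselves prove that one exists.)

r = 24, b = 168.


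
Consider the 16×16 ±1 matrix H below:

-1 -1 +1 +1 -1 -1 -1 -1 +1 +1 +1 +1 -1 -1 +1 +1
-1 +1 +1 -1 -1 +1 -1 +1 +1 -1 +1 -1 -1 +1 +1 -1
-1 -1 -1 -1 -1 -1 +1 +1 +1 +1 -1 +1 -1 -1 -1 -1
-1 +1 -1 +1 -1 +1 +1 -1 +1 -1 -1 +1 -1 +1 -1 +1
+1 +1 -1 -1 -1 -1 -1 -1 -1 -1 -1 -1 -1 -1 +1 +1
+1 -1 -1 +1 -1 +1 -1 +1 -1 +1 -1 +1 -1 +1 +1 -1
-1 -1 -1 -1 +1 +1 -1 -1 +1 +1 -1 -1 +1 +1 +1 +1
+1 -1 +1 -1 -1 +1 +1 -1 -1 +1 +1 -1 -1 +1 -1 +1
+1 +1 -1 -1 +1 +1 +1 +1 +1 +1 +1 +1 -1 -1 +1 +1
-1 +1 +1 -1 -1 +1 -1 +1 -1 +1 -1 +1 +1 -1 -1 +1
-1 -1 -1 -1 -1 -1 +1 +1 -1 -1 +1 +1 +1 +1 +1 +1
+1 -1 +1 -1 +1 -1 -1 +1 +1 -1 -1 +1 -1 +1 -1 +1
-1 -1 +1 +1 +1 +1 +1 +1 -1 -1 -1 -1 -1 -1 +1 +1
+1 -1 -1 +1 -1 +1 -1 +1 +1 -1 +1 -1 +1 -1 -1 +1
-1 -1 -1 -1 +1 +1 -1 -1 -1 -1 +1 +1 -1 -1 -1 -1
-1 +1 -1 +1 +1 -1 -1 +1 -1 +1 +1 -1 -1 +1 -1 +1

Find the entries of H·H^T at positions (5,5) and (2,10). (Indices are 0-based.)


Row 2 of H: [-1, -1, -1, -1, -1, -1, 1, 1, 1, 1, -1, 1, -1, -1, -1, -1].
Row 5 of H: [1, -1, -1, 1, -1, 1, -1, 1, -1, 1, -1, 1, -1, 1, 1, -1].
Row 10 of H: [-1, -1, -1, -1, -1, -1, 1, 1, -1, -1, 1, 1, 1, 1, 1, 1].
(H·H^T)[5][5] = Σ_j H[5][j]·H[5][j] = (1)² + (-1)² + (-1)² + (1)² + (-1)² + (1)² + (-1)² + (1)² + (-1)² + (1)² + (-1)² + (1)² + (-1)² + (1)² + (1)² + (-1)² = 1 + 1 + 1 + 1 + 1 + 1 + 1 + 1 + 1 + 1 + 1 + 1 + 1 + 1 + 1 + 1 = 16.
(H·H^T)[2][10] = Σ_j H[2][j]·H[10][j] = (-1)·(-1) + (-1)·(-1) + (-1)·(-1) + (-1)·(-1) + (-1)·(-1) + (-1)·(-1) + (1)·(1) + (1)·(1) + (1)·(-1) + (1)·(-1) + (-1)·(1) + (1)·(1) + (-1)·(1) + (-1)·(1) + (-1)·(1) + (-1)·(1) = 1 + 1 + 1 + 1 + 1 + 1 + 1 + 1 + -1 + -1 + -1 + 1 + -1 + -1 + -1 + -1 = 2.
Rows 2 and 10 are not orthogonal (dot product = 2 ≠ 0), so H is not a Hadamard matrix.

(5,5) entry = 16; (2,10) entry = 2.


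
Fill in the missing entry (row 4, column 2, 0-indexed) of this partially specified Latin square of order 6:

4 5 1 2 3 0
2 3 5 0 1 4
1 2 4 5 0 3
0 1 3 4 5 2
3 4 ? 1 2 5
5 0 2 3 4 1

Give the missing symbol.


Row 4 contains symbols [1, 2, 3, 4, 5] — missing [0].
Column 2 contains symbols [1, 2, 3, 4, 5] — missing [0].
The missing symbol must appear in both missing sets; intersection = [0].
Therefore the hidden value is 0.

Missing value = 0.


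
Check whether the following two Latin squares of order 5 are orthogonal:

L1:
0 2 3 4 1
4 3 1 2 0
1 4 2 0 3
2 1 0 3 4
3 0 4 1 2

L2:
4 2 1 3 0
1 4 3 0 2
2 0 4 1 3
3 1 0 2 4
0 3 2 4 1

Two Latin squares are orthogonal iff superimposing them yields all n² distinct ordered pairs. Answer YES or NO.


Form the n² = 25 superimposed pairs (L1[i][j], L2[i][j]), row by row (rows and columns indexed from 0):
row 0: (0,4) (2,2) (3,1) (4,3) (1,0)
row 1: (4,1) (3,4) (1,3) (2,0) (0,2)
row 2: (1,2) (4,0) (2,4) (0,1) (3,3)
row 3: (2,3) (1,1) (0,0) (3,2) (4,4)
row 4: (3,0) (0,3) (4,2) (1,4) (2,1)
Orthogonality requires all 25 pairs distinct.
Check by first coordinate: for each symbol s of L1, list the L2 entries in the n cells where L1 = s; they must all differ.
  L1 = 0: L2 entries (in reading order) 4, 2, 1, 0, 3 — all 5 distinct ✓
  L1 = 1: L2 entries (in reading order) 0, 3, 2, 1, 4 — all 5 distinct ✓
  L1 = 2: L2 entries (in reading order) 2, 0, 4, 3, 1 — all 5 distinct ✓
  L1 = 3: L2 entries (in reading order) 1, 4, 3, 2, 0 — all 5 distinct ✓
  L1 = 4: L2 entries (in reading order) 3, 1, 0, 4, 2 — all 5 distinct ✓
Every symbol of L1 meets every symbol of L2 exactly once, so all 25 pairs are distinct (25 of 25).
Conclusion: YES.

YES


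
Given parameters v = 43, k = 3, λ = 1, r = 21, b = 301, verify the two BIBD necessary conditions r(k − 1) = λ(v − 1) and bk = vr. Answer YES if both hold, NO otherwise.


Condition (i): r(k − 1) = 21·2 = 42; λ(v − 1) = 1·42 = 42. Match? YES.
Condition (ii): bk = 301·3 = 903; vr = 43·21 = 903. Match? YES.
Both conditions hold? YES.

YES


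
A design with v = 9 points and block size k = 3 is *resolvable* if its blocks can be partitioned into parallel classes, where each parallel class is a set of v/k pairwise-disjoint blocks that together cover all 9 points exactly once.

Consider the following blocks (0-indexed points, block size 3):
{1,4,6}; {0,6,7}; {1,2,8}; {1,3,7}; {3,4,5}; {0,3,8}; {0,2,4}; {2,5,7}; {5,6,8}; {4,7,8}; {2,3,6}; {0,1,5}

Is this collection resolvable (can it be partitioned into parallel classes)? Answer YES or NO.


v = 9, block size k = 3, number of blocks = 12.
For resolvability, blocks must partition into parallel classes of size v/k = 3.
Total blocks must therefore be a multiple of 3: 12 = 3·4 + 0 ⇒ divisible ✓.
Greedy packing gives 4 candidate class(es). Each should be a full parallel class (size 3, covers all 9 points).
  Class 1 (3 blocks): {1,4,6}; {0,3,8}; {2,5,7}. Points covered: [0, 1, 2, 3, 4, 5, 6, 7, 8].
  Class 2 (3 blocks): {0,6,7}; {1,2,8}; {3,4,5}. Points covered: [0, 1, 2, 3, 4, 5, 6, 7, 8].
  Class 3 (3 blocks): {1,3,7}; {0,2,4}; {5,6,8}. Points covered: [0, 1, 2, 3, 4, 5, 6, 7, 8].
  Class 4 (3 blocks): {4,7,8}; {2,3,6}; {0,1,5}. Points covered: [0, 1, 2, 3, 4, 5, 6, 7, 8].
All classes full (size 3)? YES. All classes cover every point? YES.
Resolvable? YES.

YES


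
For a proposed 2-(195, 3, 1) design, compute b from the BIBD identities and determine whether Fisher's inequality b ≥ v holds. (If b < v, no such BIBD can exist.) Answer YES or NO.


r = λ(v − 1)/(k − 1) = 1·194/2 = 97.
b = vr/k = 195·97/3 = 6305.
Fisher's inequality: b ≥ v ⇔ 6305 ≥ 195? YES.

YES


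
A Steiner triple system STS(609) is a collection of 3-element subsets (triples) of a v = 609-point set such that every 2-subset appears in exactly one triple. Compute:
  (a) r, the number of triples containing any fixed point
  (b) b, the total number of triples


An STS(v) is a 2-(v, 3, 1) BIBD: block size k = 3, λ = 1.
Replication: r(k − 1) = λ(v − 1) ⇒ r·2 = 609 − 1 = 608 ⇒ r = 304.
Block count: bk = vr ⇒ b·3 = 609·304 = 185136 ⇒ b = 61712.
(Check via b = v(v − 1)/6 = 609·608/6 = 370272/6 = 61712.)

r = 304, b = 61712.


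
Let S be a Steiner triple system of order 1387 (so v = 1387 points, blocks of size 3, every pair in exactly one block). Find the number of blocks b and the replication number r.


An STS(v) is a 2-(v, 3, 1) BIBD: block size k = 3, λ = 1.
Replication: r(k − 1) = λ(v − 1) ⇒ r·2 = 1387 − 1 = 1386 ⇒ r = 693.
Block count: bk = vr ⇒ b·3 = 1387·693 = 961191 ⇒ b = 320397.
(Check via b = v(v − 1)/6 = 1387·1386/6 = 1922382/6 = 320397.)

r = 693, b = 320397.


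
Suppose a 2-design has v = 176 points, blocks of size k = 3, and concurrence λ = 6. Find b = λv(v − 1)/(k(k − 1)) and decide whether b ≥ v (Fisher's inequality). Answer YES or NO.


b = λv(v − 1)/(k(k − 1)) = 6·176·175/(3·2) = 184800/6 = 30800.
Compare with v = 176: b ≥ v, so Fisher's inequality holds.

YES


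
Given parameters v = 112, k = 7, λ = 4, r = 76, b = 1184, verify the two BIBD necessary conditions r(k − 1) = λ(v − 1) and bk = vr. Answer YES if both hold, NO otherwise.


Condition (i): r(k − 1) = 76·6 = 456; λ(v − 1) = 4·111 = 444. Match? NO.
Condition (ii): bk = 1184·7 = 8288; vr = 112·76 = 8512. Match? NO.
Both conditions hold? NO.

NO


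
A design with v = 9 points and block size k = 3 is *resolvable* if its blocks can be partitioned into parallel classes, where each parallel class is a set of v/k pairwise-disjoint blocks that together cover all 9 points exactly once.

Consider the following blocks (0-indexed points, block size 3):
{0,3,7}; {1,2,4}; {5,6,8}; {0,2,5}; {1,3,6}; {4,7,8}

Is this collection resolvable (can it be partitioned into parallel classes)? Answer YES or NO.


v = 9, block size k = 3, number of blocks = 6.
For resolvability, blocks must partition into parallel classes of size v/k = 3.
Total blocks must therefore be a multiple of 3: 6 = 3·2 + 0 ⇒ divisible ✓.
Greedy packing gives 2 candidate class(es). Each should be a full parallel class (size 3, covers all 9 points).
  Class 1 (3 blocks): {0,3,7}; {1,2,4}; {5,6,8}. Points covered: [0, 1, 2, 3, 4, 5, 6, 7, 8].
  Class 2 (3 blocks): {0,2,5}; {1,3,6}; {4,7,8}. Points covered: [0, 1, 2, 3, 4, 5, 6, 7, 8].
All classes full (size 3)? YES. All classes cover every point? YES.
Resolvable? YES.

YES


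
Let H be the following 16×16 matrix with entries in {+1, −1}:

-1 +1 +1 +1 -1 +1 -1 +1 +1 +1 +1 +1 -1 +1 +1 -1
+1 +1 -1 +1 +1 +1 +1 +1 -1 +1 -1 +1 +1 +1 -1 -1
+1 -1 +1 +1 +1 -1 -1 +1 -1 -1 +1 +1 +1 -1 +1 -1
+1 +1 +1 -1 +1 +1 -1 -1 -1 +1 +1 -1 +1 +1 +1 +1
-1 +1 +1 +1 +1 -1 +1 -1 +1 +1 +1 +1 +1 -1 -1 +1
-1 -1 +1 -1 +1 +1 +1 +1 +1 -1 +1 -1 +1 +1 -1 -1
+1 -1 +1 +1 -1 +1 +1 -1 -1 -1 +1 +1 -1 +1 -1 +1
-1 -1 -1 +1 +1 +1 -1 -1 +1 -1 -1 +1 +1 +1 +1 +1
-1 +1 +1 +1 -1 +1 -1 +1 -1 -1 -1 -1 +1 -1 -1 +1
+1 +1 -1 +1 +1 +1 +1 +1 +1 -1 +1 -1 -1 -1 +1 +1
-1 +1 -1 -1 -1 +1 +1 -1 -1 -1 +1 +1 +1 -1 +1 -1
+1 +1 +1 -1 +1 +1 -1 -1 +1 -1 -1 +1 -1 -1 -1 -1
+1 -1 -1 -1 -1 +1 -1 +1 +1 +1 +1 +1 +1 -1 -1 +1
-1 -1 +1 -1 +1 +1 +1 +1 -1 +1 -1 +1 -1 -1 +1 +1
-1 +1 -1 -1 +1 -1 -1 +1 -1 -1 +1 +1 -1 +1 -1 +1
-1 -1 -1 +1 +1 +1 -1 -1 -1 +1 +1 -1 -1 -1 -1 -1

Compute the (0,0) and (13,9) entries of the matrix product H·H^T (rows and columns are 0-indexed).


Row 0 of H: [-1, 1, 1, 1, -1, 1, -1, 1, 1, 1, 1, 1, -1, 1, 1, -1].
Row 9 of H: [1, 1, -1, 1, 1, 1, 1, 1, 1, -1, 1, -1, -1, -1, 1, 1].
Row 13 of H: [-1, -1, 1, -1, 1, 1, 1, 1, -1, 1, -1, 1, -1, -1, 1, 1].
(H·H^T)[0][0] = Σ_j H[0][j]·H[0][j] = (-1)² + (1)² + (1)² + (1)² + (-1)² + (1)² + (-1)² + (1)² + (1)² + (1)² + (1)² + (1)² + (-1)² + (1)² + (1)² + (-1)² = 1 + 1 + 1 + 1 + 1 + 1 + 1 + 1 + 1 + 1 + 1 + 1 + 1 + 1 + 1 + 1 = 16.
(H·H^T)[13][9] = Σ_j H[13][j]·H[9][j] = (-1)·(1) + (-1)·(1) + (1)·(-1) + (-1)·(1) + (1)·(1) + (1)·(1) + (1)·(1) + (1)·(1) + (-1)·(1) + (1)·(-1) + (-1)·(1) + (1)·(-1) + (-1)·(-1) + (-1)·(-1) + (1)·(1) + (1)·(1) = -1 + -1 + -1 + -1 + 1 + 1 + 1 + 1 + -1 + -1 + -1 + -1 + 1 + 1 + 1 + 1 = 0.
So rows 13 and 9 are orthogonal; the diagonal entry equals n = 16.

(0,0) entry = 16; (13,9) entry = 0.


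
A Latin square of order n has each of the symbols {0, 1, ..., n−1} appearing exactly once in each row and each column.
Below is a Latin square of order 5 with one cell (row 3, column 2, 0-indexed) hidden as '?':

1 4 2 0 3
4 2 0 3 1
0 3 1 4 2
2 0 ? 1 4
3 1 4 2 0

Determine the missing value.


Row 3 contains symbols [0, 1, 2, 4] — missing [3].
Column 2 contains symbols [0, 1, 2, 4] — missing [3].
The missing symbol must appear in both missing sets; intersection = [3].
Therefore the hidden value is 3.

Missing value = 3.


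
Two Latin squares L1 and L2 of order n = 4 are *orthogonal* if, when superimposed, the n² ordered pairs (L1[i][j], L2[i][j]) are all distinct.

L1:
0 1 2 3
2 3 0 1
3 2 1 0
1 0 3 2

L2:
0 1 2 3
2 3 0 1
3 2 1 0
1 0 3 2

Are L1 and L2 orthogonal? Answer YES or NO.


Form the n² = 16 superimposed pairs (L1[i][j], L2[i][j]), row by row (rows and columns indexed from 0):
row 0: (0,0) (1,1) (2,2) (3,3)
row 1: (2,2) (3,3) (0,0) (1,1)
row 2: (3,3) (2,2) (1,1) (0,0)
row 3: (1,1) (0,0) (3,3) (2,2)
Orthogonality requires all 16 pairs distinct.
But the pair (2,2) repeats: cell (0,2) has L1 = 2, L2 = 2, and cell (1,0) has L1 = 2, L2 = 2.
A repeated pair means some other pair never occurs (only 4 distinct pairs out of 16), so the squares are not orthogonal.
Conclusion: NO.

NO


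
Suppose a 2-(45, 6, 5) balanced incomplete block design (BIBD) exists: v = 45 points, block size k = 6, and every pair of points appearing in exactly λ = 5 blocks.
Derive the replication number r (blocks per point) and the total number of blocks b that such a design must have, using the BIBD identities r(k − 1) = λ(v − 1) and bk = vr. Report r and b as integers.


Any 2-(v, k, λ) BIBD satisfies two necessary conditions:
  (i)  Each point sits in r blocks, and counting incidences through any fixed point gives r(k − 1) = λ(v − 1), so r = λ(v − 1)/(k − 1).
  (ii) Total incidences bk = vr, so b = vr/k.
Step 1: r = λ(v − 1)/(k − 1) = 5·(45 − 1)/(6 − 1) = 5·44/5 = 220/5 = 44.
Step 2: b = vr/k = 45·44/6 = 1980/6 = 330.
Check integrality: r = 44 ∈ Z ✓, b = 330 ∈ Z ✓.
(These identities are necessary conditions: they determine r and b for any design with these parameters, but do not by themselves prove that one exists.)

r = 44, b = 330.


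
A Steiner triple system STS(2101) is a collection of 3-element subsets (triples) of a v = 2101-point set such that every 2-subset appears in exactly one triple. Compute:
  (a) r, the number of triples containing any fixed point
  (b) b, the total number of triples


An STS(v) is a 2-(v, 3, 1) BIBD: block size k = 3, λ = 1.
Replication: r(k − 1) = λ(v − 1) ⇒ r·2 = 2101 − 1 = 2100 ⇒ r = 1050.
Block count: bk = vr ⇒ b·3 = 2101·1050 = 2206050 ⇒ b = 735350.
(Check via b = v(v − 1)/6 = 2101·2100/6 = 4412100/6 = 735350.)

r = 1050, b = 735350.


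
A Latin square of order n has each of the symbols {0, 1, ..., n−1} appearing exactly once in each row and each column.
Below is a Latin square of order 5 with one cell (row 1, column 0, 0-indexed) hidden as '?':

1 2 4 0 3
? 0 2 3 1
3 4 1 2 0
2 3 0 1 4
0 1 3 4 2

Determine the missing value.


Row 1 contains symbols [0, 1, 2, 3] — missing [4].
Column 0 contains symbols [0, 1, 2, 3] — missing [4].
The missing symbol must appear in both missing sets; intersection = [4].
Therefore the hidden value is 4.

Missing value = 4.


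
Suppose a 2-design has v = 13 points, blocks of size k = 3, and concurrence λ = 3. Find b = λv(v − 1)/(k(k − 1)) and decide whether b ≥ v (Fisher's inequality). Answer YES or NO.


b = λv(v − 1)/(k(k − 1)) = 3·13·12/(3·2) = 468/6 = 78.
Compare with v = 13: b ≥ v, so Fisher's inequality holds.

YES


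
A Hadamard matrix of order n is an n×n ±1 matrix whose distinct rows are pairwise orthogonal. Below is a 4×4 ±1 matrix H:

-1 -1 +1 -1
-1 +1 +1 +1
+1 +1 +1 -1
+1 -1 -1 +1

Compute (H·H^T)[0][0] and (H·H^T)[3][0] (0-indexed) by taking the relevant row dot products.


Row 0 of H: [-1, -1, 1, -1].
Row 3 of H: [1, -1, -1, 1].
(H·H^T)[0][0] = Σ_j H[0][j]·H[0][j] = (-1)² + (-1)² + (1)² + (-1)² = 1 + 1 + 1 + 1 = 4.
(H·H^T)[3][0] = Σ_j H[3][j]·H[0][j] = (1)·(-1) + (-1)·(-1) + (-1)·(1) + (1)·(-1) = -1 + 1 + -1 + -1 = -2.
Rows 3 and 0 are not orthogonal (dot product = -2 ≠ 0), so H is not a Hadamard matrix.

(0,0) entry = 4; (3,0) entry = -2.


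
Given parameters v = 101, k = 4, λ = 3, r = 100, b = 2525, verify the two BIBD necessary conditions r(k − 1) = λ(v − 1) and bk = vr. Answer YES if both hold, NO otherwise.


Condition (i): r(k − 1) = 100·3 = 300; λ(v − 1) = 3·100 = 300. Match? YES.
Condition (ii): bk = 2525·4 = 10100; vr = 101·100 = 10100. Match? YES.
Both conditions hold? YES.

YES


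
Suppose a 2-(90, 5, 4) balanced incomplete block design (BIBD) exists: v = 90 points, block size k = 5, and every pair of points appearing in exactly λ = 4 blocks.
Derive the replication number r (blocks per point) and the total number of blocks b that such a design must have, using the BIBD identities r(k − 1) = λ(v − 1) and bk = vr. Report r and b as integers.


Any 2-(v, k, λ) BIBD satisfies two necessary conditions:
  (i)  Each point sits in r blocks, and counting incidences through any fixed point gives r(k − 1) = λ(v − 1), so r = λ(v − 1)/(k − 1).
  (ii) Total incidences bk = vr, so b = vr/k.
Step 1: r = λ(v − 1)/(k − 1) = 4·(90 − 1)/(5 − 1) = 4·89/4 = 356/4 = 89.
Step 2: b = vr/k = 90·89/5 = 8010/5 = 1602.
Check integrality: r = 89 ∈ Z ✓, b = 1602 ∈ Z ✓.
(These identities are necessary conditions: they determine r and b for any design with these parameters, but do not by themselves prove that one exists.)

r = 89, b = 1602.


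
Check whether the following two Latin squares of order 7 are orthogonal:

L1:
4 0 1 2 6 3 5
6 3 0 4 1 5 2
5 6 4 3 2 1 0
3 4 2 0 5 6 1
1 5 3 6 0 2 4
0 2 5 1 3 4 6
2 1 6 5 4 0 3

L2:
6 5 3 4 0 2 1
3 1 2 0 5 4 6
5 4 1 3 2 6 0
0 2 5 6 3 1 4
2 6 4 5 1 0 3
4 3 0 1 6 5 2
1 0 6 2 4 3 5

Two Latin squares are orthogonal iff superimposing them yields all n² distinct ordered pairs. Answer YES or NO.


Form the n² = 49 superimposed pairs (L1[i][j], L2[i][j]), row by row (rows and columns indexed from 0):
row 0: (4,6) (0,5) (1,3) (2,4) (6,0) (3,2) (5,1)
row 1: (6,3) (3,1) (0,2) (4,0) (1,5) (5,4) (2,6)
row 2: (5,5) (6,4) (4,1) (3,3) (2,2) (1,6) (0,0)
row 3: (3,0) (4,2) (2,5) (0,6) (5,3) (6,1) (1,4)
row 4: (1,2) (5,6) (3,4) (6,5) (0,1) (2,0) (4,3)
row 5: (0,4) (2,3) (5,0) (1,1) (3,6) (4,5) (6,2)
row 6: (2,1) (1,0) (6,6) (5,2) (4,4) (0,3) (3,5)
Orthogonality requires all 49 pairs distinct.
Check by first coordinate: for each symbol s of L1, list the L2 entries in the n cells where L1 = s; they must all differ.
  L1 = 0: L2 entries (in reading order) 5, 2, 0, 6, 1, 4, 3 — all 7 distinct ✓
  L1 = 1: L2 entries (in reading order) 3, 5, 6, 4, 2, 1, 0 — all 7 distinct ✓
  L1 = 2: L2 entries (in reading order) 4, 6, 2, 5, 0, 3, 1 — all 7 distinct ✓
  L1 = 3: L2 entries (in reading order) 2, 1, 3, 0, 4, 6, 5 — all 7 distinct ✓
  L1 = 4: L2 entries (in reading order) 6, 0, 1, 2, 3, 5, 4 — all 7 distinct ✓
  L1 = 5: L2 entries (in reading order) 1, 4, 5, 3, 6, 0, 2 — all 7 distinct ✓
  L1 = 6: L2 entries (in reading order) 0, 3, 4, 1, 5, 2, 6 — all 7 distinct ✓
Every symbol of L1 meets every symbol of L2 exactly once, so all 49 pairs are distinct (49 of 49).
Conclusion: YES.

YES
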